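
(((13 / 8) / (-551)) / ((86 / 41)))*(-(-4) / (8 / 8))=-533 / 94772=-0.01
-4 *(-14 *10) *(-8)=-4480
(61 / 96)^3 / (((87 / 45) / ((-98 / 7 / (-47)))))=7944335 / 200982528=0.04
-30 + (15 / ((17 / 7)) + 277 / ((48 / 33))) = 45319 / 272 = 166.61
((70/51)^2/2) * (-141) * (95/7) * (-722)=1128305500/867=1301390.43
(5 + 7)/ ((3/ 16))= 64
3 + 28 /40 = 37 /10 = 3.70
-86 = -86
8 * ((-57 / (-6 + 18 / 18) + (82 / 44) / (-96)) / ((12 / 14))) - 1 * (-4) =872933 / 7920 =110.22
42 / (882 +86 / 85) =1785 / 37528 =0.05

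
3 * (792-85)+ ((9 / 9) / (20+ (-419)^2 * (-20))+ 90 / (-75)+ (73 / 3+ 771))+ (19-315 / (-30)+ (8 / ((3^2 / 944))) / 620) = 961987223027 / 326541600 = 2945.99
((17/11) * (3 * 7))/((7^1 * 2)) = 51/22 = 2.32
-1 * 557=-557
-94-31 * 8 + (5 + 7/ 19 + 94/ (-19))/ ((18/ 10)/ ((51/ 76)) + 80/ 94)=-22923452/ 67051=-341.88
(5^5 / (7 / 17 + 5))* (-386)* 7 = -71771875 / 46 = -1560258.15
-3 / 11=-0.27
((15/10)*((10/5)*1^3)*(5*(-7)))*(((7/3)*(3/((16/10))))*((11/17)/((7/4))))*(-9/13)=51975/442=117.59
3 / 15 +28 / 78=109 / 195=0.56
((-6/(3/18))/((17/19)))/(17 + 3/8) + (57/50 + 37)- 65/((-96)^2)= 19500169853/544435200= 35.82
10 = 10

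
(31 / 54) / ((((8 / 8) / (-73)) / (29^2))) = -1903183 / 54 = -35244.13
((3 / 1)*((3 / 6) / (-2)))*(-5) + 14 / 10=5.15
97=97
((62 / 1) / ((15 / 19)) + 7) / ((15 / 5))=1283 / 45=28.51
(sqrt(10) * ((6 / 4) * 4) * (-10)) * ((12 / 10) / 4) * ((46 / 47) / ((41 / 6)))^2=-1371168 * sqrt(10) / 3713329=-1.17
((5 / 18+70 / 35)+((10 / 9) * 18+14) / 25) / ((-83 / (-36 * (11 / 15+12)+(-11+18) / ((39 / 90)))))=2614289 / 134875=19.38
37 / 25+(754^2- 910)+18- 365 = 14181512 / 25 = 567260.48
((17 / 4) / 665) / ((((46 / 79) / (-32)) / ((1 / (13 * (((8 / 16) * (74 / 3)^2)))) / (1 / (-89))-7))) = 671389874 / 272205115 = 2.47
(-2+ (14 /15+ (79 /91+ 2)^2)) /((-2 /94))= -41797993 /124215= -336.50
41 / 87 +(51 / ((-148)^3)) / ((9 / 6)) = 0.47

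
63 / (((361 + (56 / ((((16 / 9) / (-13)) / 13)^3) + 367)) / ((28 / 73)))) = -129024 / 256864407449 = -0.00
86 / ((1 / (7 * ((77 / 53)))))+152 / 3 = 147118 / 159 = 925.27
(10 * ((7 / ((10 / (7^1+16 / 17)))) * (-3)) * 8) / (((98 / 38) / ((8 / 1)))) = -492480 / 119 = -4138.49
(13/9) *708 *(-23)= -70564/3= -23521.33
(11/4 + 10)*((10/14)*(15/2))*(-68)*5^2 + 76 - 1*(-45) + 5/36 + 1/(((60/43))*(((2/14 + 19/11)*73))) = -512122243783/4415040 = -115994.93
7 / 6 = 1.17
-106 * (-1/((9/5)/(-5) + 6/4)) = 5300/57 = 92.98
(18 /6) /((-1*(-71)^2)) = -3 /5041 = -0.00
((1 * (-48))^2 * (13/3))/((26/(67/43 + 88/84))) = 301184/301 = 1000.61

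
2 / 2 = 1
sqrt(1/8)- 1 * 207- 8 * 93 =-951 + sqrt(2)/4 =-950.65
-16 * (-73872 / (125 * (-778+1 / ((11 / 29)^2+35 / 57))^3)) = -56684948501161230336 / 2808699494292710805284875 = -0.00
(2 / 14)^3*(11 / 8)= 11 / 2744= 0.00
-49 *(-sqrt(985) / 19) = 49 *sqrt(985) / 19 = 80.94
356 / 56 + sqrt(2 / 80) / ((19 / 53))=53 * sqrt(10) / 380 + 89 / 14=6.80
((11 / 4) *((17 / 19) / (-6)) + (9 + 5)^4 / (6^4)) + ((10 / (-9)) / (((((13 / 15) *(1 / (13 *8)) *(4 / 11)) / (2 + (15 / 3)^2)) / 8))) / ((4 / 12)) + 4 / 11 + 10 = -32173280699 / 135432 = -237560.40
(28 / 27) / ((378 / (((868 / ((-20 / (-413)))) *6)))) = 358484 / 1215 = 295.05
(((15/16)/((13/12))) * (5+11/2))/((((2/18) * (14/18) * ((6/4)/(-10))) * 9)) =-2025/26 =-77.88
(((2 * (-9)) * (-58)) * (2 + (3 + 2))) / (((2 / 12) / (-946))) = -41480208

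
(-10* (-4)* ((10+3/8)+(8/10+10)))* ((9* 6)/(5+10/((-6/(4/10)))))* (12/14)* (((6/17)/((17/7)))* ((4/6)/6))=548856/3757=146.09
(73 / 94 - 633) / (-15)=59429 / 1410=42.15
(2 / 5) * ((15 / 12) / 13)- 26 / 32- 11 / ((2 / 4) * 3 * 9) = -8923 / 5616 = -1.59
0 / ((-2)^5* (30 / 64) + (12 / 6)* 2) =0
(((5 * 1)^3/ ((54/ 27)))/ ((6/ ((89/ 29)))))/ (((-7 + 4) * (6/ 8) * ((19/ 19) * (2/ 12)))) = -85.25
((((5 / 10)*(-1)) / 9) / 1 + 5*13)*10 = 5845 / 9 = 649.44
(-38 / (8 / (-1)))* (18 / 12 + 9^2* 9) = 27759 / 8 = 3469.88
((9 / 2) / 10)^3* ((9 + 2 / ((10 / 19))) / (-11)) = -729 / 6875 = -0.11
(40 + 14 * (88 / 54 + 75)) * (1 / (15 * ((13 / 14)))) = 79.89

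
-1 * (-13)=13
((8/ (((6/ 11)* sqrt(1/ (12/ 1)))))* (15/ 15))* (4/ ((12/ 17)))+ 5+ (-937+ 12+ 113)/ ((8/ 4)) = -401+ 1496* sqrt(3)/ 9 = -113.09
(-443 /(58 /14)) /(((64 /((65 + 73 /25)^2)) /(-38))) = 42468874119 /145000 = 292888.79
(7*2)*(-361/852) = -2527/426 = -5.93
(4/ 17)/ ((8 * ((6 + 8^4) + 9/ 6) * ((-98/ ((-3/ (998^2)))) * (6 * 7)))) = 1/ 190655153408272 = 0.00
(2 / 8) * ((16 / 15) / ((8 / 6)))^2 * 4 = 16 / 25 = 0.64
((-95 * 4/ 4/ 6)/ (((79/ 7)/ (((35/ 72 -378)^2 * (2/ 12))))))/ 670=-98261299213/ 1975601664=-49.74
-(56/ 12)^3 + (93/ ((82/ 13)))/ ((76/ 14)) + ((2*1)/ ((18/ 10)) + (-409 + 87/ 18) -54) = -46774801/ 84132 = -555.97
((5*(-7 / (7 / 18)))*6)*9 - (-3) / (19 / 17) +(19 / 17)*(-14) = -1573967 / 323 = -4872.96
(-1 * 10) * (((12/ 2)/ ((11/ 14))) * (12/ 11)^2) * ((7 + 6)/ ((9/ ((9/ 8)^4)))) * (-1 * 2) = 8955765/ 21296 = 420.54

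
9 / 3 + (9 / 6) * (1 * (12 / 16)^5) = 6873 / 2048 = 3.36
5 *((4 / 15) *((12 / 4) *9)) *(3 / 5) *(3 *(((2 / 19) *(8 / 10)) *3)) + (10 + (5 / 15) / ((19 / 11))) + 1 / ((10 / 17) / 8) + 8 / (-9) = 167899 / 4275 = 39.27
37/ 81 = 0.46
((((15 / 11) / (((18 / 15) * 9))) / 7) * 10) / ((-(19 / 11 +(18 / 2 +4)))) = -125 / 10206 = -0.01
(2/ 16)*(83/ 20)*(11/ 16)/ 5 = 913/ 12800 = 0.07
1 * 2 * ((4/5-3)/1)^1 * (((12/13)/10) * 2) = -264/325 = -0.81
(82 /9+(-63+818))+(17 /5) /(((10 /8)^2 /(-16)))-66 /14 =5706074 /7875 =724.58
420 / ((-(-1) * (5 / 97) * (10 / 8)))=32592 / 5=6518.40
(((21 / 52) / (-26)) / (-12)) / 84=0.00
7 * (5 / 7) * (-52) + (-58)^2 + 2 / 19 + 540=69238 / 19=3644.11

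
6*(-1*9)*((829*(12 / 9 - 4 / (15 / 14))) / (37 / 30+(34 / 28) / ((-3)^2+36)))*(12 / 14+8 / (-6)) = -16115760 / 397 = -40593.85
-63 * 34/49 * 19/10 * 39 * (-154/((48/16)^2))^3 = 16228419.61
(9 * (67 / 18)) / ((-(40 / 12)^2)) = -603 / 200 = -3.02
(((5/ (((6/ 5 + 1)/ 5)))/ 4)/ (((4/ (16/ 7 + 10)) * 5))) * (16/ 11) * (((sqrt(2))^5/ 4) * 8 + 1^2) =2150/ 847 + 17200 * sqrt(2)/ 847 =31.26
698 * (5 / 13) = 3490 / 13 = 268.46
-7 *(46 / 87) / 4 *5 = -4.63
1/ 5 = 0.20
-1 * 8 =-8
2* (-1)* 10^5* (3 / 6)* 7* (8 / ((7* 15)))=-160000 / 3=-53333.33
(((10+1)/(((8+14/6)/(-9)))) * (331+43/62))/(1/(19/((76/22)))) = -67185855/3844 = -17478.11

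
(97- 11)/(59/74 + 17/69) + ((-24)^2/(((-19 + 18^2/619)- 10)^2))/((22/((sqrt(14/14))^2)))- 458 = -6840409090797082/18213575670851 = -375.57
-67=-67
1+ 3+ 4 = 8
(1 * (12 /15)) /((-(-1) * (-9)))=-4 /45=-0.09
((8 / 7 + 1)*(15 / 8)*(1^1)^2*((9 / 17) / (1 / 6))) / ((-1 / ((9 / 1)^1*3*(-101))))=16566525 / 476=34803.62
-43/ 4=-10.75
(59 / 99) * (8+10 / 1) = 118 / 11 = 10.73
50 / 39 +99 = 3911 / 39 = 100.28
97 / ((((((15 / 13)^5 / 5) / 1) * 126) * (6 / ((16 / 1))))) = 144061684 / 28704375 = 5.02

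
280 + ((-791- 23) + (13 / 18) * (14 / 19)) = -91223 / 171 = -533.47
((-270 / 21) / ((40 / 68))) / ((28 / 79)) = -12087 / 196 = -61.67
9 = 9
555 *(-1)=-555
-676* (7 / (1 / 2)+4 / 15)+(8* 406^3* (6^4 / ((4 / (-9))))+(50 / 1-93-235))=-1561189458370.27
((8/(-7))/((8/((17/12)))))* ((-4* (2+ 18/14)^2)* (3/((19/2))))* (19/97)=17986/33271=0.54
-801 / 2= -400.50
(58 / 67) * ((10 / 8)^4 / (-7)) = -18125 / 60032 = -0.30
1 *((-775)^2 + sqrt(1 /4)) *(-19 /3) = -7607923 /2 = -3803961.50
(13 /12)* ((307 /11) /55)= 3991 /7260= 0.55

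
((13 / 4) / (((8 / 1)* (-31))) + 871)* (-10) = -4320095 / 496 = -8709.87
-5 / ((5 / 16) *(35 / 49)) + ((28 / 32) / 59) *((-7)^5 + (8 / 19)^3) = -4397348711 / 16187240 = -271.66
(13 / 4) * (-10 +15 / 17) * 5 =-10075 / 68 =-148.16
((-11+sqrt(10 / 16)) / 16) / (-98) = 11 / 1568-sqrt(10) / 6272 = 0.01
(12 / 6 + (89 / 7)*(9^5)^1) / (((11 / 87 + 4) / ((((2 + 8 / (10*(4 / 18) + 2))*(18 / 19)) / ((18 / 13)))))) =439843355250 / 907193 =484839.89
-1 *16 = -16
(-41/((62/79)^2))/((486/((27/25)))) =-255881/1729800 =-0.15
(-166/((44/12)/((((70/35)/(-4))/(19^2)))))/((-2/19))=-249/418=-0.60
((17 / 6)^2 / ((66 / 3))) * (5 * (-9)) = -1445 / 88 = -16.42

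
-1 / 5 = -0.20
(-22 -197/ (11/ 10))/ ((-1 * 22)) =1106/ 121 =9.14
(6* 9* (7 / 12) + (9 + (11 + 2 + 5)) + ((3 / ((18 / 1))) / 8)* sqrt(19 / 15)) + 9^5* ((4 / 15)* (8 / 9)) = sqrt(285) / 720 + 140553 / 10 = 14055.32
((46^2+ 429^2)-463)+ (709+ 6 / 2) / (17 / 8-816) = 1209047938 / 6511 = 185693.13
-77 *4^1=-308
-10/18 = -5/9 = -0.56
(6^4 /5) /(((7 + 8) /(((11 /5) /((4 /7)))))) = 8316 /125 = 66.53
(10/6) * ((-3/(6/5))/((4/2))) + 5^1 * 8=455/12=37.92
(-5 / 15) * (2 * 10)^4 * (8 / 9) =-1280000 / 27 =-47407.41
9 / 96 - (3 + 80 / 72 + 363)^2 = -349325069 / 2592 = -134770.47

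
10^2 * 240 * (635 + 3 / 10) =15247200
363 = 363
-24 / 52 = -6 / 13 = -0.46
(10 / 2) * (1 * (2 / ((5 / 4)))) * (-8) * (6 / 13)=-384 / 13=-29.54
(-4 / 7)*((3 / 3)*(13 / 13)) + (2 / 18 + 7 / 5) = 296 / 315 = 0.94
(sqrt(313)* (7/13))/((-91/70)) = -70* sqrt(313)/169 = -7.33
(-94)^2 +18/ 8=35353/ 4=8838.25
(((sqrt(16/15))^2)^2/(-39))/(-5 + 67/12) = -1024/20475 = -0.05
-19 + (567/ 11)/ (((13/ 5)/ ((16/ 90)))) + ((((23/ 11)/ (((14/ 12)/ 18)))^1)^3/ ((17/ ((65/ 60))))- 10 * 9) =205212239915/ 100893793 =2033.94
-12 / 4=-3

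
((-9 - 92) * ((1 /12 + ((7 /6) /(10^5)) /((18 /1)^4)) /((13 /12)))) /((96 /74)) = -19614765626159 /3275251200000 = -5.99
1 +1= 2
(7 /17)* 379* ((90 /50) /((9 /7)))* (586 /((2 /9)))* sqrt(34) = 48971727* sqrt(34) /85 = 3359432.76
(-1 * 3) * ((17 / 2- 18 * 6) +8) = 549 / 2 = 274.50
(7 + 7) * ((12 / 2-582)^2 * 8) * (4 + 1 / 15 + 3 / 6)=848461824 / 5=169692364.80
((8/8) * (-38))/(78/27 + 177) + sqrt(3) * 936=-342/1619 + 936 * sqrt(3)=1620.99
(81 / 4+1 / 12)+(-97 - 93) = -509 / 3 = -169.67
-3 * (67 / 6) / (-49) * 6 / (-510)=-67 / 8330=-0.01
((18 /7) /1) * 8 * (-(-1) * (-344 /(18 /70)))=-27520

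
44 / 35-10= -306 / 35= -8.74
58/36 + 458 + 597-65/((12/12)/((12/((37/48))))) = 29783/666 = 44.72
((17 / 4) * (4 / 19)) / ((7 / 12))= 204 / 133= 1.53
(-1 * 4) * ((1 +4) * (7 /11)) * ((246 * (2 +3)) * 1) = -172200 /11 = -15654.55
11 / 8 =1.38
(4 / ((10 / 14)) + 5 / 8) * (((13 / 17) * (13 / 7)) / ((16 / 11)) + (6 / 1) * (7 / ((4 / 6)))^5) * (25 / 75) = 30254037757 / 19040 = 1588972.57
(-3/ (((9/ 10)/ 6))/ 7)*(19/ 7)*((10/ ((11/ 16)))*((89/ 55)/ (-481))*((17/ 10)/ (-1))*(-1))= 0.65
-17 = -17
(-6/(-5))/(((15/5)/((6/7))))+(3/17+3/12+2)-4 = -2929/2380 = -1.23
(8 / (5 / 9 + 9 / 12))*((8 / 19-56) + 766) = 3887424 / 893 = 4353.22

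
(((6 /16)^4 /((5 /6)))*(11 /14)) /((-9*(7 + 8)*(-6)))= 0.00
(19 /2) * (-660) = -6270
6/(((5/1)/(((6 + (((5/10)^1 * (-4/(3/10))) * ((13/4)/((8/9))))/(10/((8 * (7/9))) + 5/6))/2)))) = -2.39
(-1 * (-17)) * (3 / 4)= 51 / 4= 12.75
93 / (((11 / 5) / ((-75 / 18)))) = -3875 / 22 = -176.14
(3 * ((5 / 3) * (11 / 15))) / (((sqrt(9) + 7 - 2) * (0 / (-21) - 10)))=-11 / 240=-0.05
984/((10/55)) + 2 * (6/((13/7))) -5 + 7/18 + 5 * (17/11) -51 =13823867/2574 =5370.58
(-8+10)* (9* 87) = 1566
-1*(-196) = 196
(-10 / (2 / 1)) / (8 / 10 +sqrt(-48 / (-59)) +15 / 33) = -373175 / 45233 +60500 * sqrt(177) / 135699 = -2.32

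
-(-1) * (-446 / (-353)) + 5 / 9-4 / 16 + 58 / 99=301225 / 139788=2.15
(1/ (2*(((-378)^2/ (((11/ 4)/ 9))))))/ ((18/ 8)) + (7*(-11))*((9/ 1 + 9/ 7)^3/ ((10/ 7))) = -6788295714761/ 115736040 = -58653.26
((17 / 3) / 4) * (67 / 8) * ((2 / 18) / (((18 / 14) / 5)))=39865 / 7776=5.13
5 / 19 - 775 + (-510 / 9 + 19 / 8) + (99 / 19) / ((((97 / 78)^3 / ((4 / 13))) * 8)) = -344980796149 / 416178888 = -828.92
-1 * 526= -526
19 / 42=0.45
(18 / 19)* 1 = 18 / 19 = 0.95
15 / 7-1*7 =-34 / 7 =-4.86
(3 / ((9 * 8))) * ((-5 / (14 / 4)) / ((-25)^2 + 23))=-5 / 54432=-0.00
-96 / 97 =-0.99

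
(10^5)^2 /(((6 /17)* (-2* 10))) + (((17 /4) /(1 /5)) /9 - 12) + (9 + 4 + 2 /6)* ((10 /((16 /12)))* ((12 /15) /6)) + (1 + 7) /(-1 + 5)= -50999999795 /36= -1416666660.97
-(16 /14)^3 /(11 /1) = -512 /3773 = -0.14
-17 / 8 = -2.12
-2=-2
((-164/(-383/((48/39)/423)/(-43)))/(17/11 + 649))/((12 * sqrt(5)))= -77572 * sqrt(5)/56517649695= -0.00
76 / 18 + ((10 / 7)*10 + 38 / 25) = 31544 / 1575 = 20.03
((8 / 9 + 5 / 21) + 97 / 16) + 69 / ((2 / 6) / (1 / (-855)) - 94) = 2677061 / 382032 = 7.01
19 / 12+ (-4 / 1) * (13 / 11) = -415 / 132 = -3.14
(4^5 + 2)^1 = 1026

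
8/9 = 0.89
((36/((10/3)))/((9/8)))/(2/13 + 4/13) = 104/5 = 20.80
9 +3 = 12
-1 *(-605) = 605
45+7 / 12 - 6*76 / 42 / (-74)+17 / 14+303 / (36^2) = 5278667 / 111888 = 47.18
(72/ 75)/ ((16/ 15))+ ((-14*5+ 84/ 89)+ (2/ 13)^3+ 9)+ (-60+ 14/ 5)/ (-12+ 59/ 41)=-45496323473/ 846657890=-53.74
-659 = -659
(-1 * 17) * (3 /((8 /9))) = -459 /8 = -57.38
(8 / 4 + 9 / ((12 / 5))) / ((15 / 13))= 299 / 60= 4.98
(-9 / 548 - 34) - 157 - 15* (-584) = 4695803 / 548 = 8568.98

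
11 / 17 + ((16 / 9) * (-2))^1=-2.91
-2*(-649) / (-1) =-1298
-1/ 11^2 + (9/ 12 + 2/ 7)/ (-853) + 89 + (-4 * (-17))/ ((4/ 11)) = 797602671/ 2889964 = 275.99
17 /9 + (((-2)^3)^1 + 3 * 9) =188 /9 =20.89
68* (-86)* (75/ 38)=-11542.11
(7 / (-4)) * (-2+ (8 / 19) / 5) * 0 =0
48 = 48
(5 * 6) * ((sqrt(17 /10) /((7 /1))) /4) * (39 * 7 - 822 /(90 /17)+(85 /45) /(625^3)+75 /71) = 4632971191708 * sqrt(170) /364013671875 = 165.95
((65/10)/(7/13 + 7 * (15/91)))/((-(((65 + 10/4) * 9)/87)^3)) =-0.01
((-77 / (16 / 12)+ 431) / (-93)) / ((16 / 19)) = -28367 / 5952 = -4.77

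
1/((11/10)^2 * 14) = 50/847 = 0.06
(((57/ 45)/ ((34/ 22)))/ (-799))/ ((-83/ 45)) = 0.00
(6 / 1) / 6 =1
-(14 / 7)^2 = -4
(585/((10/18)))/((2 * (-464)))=-1053/928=-1.13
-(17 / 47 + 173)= -8148 / 47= -173.36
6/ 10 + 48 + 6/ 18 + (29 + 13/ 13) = 1184/ 15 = 78.93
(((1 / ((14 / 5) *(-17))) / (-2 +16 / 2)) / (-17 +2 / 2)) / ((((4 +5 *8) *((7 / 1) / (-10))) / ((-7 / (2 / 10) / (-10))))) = -25 / 1005312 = -0.00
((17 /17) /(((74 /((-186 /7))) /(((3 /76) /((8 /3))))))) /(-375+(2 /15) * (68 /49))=87885 /6197400544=0.00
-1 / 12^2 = -1 / 144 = -0.01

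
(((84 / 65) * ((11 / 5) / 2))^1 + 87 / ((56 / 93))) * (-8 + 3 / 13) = -1133.56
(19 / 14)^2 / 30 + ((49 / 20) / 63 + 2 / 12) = 4709 / 17640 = 0.27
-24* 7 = -168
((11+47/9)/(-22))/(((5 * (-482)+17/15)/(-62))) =-22630/1192389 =-0.02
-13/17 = -0.76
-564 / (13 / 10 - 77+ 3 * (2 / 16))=22560 / 3013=7.49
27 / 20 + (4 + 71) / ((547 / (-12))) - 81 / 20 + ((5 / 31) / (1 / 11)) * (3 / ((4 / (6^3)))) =48000861 / 169570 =283.07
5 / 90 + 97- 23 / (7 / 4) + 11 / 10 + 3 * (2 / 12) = 85.51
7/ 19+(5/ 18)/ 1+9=3299/ 342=9.65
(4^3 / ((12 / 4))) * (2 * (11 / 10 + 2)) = 1984 / 15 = 132.27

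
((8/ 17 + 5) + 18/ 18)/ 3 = 2.16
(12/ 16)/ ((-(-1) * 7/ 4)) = 3/ 7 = 0.43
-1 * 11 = -11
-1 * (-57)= 57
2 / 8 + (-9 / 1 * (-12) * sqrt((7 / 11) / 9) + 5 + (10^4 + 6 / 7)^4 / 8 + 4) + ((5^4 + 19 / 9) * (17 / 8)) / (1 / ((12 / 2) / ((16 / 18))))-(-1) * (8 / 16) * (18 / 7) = 36 * sqrt(77) / 11 + 24018233058633462027 / 19208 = 1250428626542795.38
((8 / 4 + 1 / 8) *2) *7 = 29.75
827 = 827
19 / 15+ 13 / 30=17 / 10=1.70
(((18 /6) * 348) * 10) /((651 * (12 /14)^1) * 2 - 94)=5220 /511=10.22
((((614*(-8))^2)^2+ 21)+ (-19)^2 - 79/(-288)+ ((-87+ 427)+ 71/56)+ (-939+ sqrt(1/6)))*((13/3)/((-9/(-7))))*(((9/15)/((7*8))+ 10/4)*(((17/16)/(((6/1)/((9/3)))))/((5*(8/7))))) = 1087541*sqrt(6)/8294400+ 182335637165727684022319/398131200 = 457978769726481.65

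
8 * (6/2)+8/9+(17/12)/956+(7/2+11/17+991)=596795339/585072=1020.04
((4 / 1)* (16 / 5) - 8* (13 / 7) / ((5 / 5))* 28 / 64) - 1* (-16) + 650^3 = 2746250223 / 10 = 274625022.30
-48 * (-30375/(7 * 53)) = 1458000/371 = 3929.92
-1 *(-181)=181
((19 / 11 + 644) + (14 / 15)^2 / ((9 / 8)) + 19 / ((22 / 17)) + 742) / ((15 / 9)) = 62511821 / 74250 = 841.91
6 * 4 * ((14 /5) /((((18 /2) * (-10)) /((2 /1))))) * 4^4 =-28672 /75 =-382.29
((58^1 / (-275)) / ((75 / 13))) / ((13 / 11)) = -58 / 1875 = -0.03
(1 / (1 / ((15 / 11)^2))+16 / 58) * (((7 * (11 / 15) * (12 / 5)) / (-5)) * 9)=-1888236 / 39875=-47.35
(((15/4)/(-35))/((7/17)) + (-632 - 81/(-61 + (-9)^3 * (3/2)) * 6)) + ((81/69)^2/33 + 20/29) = -48198100862117/76370627564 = -631.11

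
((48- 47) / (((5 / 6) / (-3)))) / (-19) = 0.19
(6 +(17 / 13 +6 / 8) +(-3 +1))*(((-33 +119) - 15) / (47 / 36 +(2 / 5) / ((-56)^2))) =394518600 / 1197677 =329.40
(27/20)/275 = 27/5500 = 0.00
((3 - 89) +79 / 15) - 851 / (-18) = -3011 / 90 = -33.46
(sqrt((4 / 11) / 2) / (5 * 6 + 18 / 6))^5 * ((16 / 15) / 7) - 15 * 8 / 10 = -12 + 64 * sqrt(22) / 5469366848715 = -12.00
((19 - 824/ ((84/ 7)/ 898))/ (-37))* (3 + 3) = 369862/ 37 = 9996.27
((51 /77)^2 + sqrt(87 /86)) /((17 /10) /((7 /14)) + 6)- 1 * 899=-250505032 /278663 + 5 * sqrt(7482) /4042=-898.85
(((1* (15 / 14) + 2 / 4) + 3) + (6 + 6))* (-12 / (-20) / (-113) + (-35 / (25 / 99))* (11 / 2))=-9992298 / 791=-12632.49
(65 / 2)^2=4225 / 4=1056.25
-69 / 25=-2.76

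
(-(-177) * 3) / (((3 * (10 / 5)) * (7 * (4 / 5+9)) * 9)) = 295 / 2058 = 0.14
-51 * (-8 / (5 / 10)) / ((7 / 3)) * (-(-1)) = 2448 / 7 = 349.71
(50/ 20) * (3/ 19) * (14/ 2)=105/ 38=2.76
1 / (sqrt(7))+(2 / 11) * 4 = sqrt(7) / 7+8 / 11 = 1.11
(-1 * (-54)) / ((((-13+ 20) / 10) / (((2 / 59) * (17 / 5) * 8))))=71.13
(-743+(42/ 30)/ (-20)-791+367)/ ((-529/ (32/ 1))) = 933656/ 13225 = 70.60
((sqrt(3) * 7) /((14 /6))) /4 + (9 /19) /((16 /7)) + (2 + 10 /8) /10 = 809 /1520 + 3 * sqrt(3) /4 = 1.83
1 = 1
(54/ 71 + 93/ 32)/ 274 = 8331/ 622528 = 0.01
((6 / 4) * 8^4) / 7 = 6144 / 7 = 877.71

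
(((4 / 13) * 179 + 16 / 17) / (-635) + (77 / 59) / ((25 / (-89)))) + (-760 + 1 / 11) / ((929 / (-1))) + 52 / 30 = -2770584193472 / 1269163778025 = -2.18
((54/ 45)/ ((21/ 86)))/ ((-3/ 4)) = -688/ 105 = -6.55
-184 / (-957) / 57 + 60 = 3273124 / 54549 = 60.00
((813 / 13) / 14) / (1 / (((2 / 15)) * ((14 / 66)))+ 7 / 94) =38211 / 303082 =0.13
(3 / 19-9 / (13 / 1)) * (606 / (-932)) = 19998 / 57551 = 0.35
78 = 78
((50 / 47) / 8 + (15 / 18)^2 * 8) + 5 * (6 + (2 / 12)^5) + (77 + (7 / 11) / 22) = 4984632571 / 44222112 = 112.72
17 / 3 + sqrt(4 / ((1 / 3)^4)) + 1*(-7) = 50 / 3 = 16.67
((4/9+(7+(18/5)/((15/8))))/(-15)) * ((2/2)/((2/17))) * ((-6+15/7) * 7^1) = 35819/250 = 143.28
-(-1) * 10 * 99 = 990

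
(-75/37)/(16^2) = -0.01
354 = 354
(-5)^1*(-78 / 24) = 65 / 4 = 16.25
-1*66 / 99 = -2 / 3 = -0.67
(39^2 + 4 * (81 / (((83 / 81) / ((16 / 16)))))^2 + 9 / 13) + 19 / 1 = 2376409273 / 89557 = 26535.16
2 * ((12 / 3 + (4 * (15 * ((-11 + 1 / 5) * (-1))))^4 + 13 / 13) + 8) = 352638738458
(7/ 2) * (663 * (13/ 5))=60333/ 10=6033.30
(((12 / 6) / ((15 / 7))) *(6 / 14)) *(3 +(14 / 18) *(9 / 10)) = 37 / 25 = 1.48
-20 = -20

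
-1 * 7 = -7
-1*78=-78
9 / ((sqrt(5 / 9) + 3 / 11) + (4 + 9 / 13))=1644786 / 886931-552123 * sqrt(5) / 4434655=1.58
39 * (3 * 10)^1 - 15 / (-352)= 411855 / 352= 1170.04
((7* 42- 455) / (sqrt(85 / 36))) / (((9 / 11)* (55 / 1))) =-322* sqrt(85) / 1275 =-2.33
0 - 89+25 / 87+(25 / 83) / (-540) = -23061529 / 259956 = -88.71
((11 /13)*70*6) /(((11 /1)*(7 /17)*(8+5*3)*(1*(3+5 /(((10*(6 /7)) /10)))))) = 0.39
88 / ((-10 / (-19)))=836 / 5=167.20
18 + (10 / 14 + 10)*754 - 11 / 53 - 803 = 2705838 / 371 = 7293.36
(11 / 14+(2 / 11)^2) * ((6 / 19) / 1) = 219 / 847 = 0.26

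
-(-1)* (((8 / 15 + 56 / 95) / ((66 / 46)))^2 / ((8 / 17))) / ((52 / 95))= 2.38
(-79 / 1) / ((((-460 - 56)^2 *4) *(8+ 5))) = -79 / 13845312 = -0.00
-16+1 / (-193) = -3089 / 193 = -16.01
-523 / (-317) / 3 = 523 / 951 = 0.55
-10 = -10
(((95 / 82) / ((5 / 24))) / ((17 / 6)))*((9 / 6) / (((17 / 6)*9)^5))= 2432 / 8906762961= 0.00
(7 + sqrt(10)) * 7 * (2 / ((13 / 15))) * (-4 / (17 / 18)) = -105840 / 221 - 15120 * sqrt(10) / 221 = -695.27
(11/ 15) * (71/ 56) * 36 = 2343/ 70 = 33.47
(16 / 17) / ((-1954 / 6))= -48 / 16609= -0.00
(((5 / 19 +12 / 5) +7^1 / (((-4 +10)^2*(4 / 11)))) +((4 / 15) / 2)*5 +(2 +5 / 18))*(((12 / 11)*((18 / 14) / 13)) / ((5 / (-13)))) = -252081 / 146300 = -1.72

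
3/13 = 0.23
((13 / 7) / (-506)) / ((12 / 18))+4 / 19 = 27595 / 134596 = 0.21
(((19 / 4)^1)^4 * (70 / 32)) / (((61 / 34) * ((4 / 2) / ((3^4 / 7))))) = 897260085 / 249856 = 3591.11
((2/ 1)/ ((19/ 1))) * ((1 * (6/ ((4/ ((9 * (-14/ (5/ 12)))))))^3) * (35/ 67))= -163326699648/ 31825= -5132025.13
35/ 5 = 7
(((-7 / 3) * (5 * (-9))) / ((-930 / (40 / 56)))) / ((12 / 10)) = -25 / 372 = -0.07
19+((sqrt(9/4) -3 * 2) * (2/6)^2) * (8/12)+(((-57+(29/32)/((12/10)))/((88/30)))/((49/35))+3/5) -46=-11954137/295680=-40.43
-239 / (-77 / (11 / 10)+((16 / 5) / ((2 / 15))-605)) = 0.37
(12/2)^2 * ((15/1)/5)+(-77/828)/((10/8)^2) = 558592/5175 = 107.94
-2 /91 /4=-1 /182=-0.01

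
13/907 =0.01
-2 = -2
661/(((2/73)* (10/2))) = 48253/10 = 4825.30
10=10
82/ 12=41/ 6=6.83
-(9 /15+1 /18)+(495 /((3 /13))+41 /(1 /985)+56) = 3832681 /90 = 42585.34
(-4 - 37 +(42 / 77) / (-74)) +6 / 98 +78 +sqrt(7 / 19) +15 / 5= sqrt(133) / 19 +798794 / 19943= 40.66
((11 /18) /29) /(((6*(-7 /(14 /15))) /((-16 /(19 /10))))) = 176 /44631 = 0.00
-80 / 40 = -2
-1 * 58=-58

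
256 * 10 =2560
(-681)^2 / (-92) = -463761 / 92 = -5040.88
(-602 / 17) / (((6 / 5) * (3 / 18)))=-3010 / 17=-177.06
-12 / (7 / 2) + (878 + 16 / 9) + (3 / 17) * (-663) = 47839 / 63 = 759.35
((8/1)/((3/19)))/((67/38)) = 28.74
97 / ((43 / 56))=5432 / 43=126.33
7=7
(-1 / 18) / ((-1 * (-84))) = -1 / 1512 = -0.00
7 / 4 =1.75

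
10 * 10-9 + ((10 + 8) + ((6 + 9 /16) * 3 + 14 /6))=6289 /48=131.02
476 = 476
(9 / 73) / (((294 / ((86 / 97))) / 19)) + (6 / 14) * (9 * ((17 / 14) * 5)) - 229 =-142656005 / 693938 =-205.57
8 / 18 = 4 / 9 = 0.44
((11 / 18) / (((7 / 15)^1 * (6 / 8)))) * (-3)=-110 / 21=-5.24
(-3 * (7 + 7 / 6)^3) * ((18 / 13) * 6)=-352947 / 26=-13574.88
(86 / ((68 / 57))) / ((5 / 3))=7353 / 170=43.25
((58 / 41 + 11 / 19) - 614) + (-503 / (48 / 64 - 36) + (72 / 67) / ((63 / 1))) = -30791234213 / 51514491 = -597.72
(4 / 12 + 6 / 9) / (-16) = -0.06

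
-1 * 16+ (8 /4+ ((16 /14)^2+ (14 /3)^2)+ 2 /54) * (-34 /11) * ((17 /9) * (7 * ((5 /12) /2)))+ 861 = 141704965 /224532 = 631.11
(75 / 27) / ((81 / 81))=25 / 9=2.78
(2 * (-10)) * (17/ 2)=-170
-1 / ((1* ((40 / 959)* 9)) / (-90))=959 / 4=239.75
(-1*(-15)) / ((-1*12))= -5 / 4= -1.25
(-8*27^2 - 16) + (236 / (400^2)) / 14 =-3274879941 / 560000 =-5848.00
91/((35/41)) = 533/5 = 106.60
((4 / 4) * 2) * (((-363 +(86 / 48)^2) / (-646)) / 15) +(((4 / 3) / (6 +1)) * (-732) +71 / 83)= -224563252061 / 1621408320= -138.50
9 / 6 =3 / 2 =1.50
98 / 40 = 49 / 20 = 2.45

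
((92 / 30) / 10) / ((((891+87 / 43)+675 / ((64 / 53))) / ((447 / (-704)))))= -147361 / 1098879375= -0.00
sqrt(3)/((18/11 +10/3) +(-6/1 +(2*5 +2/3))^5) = 2673*sqrt(3)/5929348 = 0.00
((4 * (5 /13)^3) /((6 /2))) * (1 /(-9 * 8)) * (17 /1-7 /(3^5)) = -0.02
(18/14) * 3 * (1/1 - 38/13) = -675/91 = -7.42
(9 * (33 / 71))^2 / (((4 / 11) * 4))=970299 / 80656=12.03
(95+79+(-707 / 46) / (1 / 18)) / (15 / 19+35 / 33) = -1480347 / 26680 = -55.49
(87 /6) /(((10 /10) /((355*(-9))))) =-92655 /2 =-46327.50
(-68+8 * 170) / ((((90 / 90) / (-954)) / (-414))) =510283152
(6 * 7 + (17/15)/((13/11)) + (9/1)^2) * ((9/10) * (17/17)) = 36258/325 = 111.56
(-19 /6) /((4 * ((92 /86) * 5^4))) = -817 /690000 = -0.00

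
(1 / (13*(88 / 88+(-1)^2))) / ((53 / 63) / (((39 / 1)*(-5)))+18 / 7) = 945 / 63074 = 0.01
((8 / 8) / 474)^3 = 0.00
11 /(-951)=-11 /951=-0.01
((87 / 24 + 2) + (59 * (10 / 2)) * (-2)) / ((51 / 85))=-23375 / 24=-973.96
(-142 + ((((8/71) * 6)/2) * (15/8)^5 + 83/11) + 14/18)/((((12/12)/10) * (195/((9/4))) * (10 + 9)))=-3623124569/4740882432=-0.76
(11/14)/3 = 11/42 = 0.26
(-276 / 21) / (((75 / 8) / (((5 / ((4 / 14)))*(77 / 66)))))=-1288 / 45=-28.62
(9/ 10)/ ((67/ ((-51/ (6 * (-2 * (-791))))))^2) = 2601/ 449389121440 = 0.00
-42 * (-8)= 336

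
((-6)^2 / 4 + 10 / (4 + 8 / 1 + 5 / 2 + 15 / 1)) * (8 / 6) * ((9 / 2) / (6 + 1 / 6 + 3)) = 19836 / 3245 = 6.11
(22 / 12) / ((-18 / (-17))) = 187 / 108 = 1.73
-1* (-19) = 19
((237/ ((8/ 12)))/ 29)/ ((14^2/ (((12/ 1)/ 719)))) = 2133/ 2043398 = 0.00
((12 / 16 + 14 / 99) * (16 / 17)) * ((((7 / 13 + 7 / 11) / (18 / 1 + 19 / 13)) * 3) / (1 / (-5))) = -395360 / 520421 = -0.76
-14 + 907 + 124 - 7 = 1010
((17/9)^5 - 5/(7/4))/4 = 5.30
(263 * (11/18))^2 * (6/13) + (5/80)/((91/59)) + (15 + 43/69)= 10794013063/904176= 11937.96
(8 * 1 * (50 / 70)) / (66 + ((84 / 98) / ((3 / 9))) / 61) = 61 / 705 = 0.09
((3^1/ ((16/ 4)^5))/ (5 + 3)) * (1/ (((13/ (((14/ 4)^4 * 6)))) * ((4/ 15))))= 324135/ 3407872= 0.10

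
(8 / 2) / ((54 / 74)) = 148 / 27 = 5.48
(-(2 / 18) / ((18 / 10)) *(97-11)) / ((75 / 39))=-1118 / 405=-2.76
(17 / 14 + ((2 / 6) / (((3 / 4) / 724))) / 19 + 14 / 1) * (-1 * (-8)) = 307868 / 1197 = 257.20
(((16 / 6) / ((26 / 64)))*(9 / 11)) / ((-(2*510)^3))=-4 / 790378875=-0.00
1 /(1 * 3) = 1 /3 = 0.33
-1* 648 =-648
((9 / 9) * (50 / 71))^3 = 125000 / 357911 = 0.35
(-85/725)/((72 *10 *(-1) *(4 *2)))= 17/835200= 0.00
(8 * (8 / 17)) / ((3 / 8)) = 512 / 51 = 10.04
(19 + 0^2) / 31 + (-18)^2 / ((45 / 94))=104999 / 155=677.41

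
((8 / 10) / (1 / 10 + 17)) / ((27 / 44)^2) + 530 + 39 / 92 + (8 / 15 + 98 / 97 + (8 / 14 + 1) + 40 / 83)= 1726190135246161 / 3231687340980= 534.15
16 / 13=1.23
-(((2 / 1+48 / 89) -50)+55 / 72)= 299233 / 6408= 46.70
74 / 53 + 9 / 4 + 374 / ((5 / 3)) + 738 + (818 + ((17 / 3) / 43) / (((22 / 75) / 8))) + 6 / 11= 81505507 / 45580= 1788.19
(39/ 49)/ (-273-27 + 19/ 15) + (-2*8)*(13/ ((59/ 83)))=-3790673731/ 12954571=-292.61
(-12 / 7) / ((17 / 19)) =-228 / 119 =-1.92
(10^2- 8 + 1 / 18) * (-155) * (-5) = 1284175 / 18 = 71343.06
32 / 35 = 0.91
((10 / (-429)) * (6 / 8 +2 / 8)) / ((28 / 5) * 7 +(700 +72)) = -0.00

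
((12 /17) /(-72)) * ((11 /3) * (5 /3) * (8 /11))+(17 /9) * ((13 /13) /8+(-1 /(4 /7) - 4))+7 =-13471 /3672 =-3.67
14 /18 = 7 /9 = 0.78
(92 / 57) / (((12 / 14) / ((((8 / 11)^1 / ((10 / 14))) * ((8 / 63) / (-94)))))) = -10304 / 3978315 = -0.00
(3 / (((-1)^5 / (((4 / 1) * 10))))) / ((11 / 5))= -600 / 11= -54.55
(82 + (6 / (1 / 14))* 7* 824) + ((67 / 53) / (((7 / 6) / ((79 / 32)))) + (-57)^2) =2895851927 / 5936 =487845.68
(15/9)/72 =5/216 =0.02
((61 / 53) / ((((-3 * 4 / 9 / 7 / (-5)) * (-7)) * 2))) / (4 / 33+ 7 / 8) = -30195 / 13939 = -2.17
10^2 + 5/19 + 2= 1943/19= 102.26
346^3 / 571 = 72542.44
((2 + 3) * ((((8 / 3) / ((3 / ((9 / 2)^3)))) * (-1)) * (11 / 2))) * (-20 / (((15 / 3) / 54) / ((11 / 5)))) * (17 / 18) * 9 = 8997318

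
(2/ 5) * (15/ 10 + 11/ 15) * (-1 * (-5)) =67/ 15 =4.47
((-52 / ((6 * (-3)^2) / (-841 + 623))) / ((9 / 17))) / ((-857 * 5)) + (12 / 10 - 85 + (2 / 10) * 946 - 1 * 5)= 104445646 / 1041255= 100.31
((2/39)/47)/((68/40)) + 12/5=374032/155805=2.40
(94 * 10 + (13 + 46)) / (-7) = -999 / 7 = -142.71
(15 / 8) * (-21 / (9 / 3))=-13.12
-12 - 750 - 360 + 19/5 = -5591/5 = -1118.20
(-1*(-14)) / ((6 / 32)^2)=3584 / 9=398.22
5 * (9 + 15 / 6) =115 / 2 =57.50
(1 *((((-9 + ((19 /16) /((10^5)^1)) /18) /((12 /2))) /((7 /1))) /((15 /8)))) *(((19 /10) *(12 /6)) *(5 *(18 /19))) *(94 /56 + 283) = -688694349517 /1176000000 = -585.62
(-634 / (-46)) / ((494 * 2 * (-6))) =-317 / 136344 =-0.00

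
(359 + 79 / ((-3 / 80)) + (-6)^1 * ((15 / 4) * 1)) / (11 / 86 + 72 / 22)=-5023733 / 9651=-520.54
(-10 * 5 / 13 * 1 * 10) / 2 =-250 / 13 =-19.23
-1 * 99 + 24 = -75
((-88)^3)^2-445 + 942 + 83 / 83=464404087282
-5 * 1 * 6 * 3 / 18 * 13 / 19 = -65 / 19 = -3.42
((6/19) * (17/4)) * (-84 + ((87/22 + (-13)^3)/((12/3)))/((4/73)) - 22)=-181526493/13376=-13571.06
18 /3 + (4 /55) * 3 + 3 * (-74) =-11868 /55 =-215.78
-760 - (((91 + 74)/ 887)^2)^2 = -470444890314985/ 619005459361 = -760.00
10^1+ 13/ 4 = 53/ 4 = 13.25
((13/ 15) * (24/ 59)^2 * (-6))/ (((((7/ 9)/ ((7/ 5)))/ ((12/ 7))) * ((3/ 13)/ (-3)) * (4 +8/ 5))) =5256576/ 852845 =6.16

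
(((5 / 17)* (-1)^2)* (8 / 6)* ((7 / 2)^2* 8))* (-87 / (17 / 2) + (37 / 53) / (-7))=-18251240 / 45951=-397.19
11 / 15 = 0.73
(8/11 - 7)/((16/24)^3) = -21.17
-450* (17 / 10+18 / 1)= -8865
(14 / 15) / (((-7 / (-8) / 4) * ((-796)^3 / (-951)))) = 317 / 39402995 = 0.00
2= 2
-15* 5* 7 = -525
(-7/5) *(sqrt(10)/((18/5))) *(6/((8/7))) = -49 *sqrt(10)/24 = -6.46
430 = 430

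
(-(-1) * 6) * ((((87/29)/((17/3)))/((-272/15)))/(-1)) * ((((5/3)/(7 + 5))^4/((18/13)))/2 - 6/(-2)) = 907033265/1725898752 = 0.53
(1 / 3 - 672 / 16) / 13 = -125 / 39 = -3.21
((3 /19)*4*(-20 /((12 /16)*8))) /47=-40 /893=-0.04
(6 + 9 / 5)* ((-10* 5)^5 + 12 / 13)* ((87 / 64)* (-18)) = 2385703117953 / 40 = 59642577948.82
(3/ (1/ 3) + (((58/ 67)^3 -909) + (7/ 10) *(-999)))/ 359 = -4808151539/ 1079739170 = -4.45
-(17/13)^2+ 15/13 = -94/169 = -0.56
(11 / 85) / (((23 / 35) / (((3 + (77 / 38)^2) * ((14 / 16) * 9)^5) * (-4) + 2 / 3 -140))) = -2352744142120141 / 13875707904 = -169558.49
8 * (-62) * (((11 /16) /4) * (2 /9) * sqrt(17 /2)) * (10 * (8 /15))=-1364 * sqrt(34) /27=-294.57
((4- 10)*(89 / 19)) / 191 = -0.15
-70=-70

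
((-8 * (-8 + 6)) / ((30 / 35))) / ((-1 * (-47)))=56 / 141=0.40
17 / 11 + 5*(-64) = -3503 / 11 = -318.45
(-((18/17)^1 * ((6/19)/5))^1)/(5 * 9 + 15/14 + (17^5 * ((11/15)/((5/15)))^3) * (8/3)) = -113400/68366556159017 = -0.00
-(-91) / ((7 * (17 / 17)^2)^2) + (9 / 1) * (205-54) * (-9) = -85604 / 7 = -12229.14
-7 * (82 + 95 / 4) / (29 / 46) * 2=-68103 / 29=-2348.38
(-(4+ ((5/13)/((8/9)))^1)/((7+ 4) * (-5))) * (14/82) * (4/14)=461/117260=0.00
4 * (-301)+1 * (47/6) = -7177/6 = -1196.17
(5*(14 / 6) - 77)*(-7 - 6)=2548 / 3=849.33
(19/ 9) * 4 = 76/ 9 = 8.44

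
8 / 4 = 2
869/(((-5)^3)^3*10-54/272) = -118184/2656250027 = -0.00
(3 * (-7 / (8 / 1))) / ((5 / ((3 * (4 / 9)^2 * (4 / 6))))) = -28 / 135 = -0.21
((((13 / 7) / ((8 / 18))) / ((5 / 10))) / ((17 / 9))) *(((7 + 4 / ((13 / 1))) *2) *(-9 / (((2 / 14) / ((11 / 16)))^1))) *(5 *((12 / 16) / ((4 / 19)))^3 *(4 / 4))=-705404766825 / 1114112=-633154.27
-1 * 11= -11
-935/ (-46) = 935/ 46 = 20.33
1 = 1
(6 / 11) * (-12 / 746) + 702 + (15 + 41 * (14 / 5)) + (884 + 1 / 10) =70403017 / 41030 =1715.89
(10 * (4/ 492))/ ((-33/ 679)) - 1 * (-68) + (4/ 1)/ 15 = 1351522/ 20295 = 66.59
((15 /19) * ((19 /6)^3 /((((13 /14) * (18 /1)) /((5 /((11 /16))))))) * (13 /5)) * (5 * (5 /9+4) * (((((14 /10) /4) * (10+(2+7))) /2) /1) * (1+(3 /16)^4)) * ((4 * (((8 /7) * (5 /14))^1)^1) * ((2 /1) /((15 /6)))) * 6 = 16853.97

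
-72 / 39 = -24 / 13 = -1.85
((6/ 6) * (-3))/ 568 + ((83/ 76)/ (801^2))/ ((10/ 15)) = -6092263/ 1154026332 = -0.01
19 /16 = 1.19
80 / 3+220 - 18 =686 / 3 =228.67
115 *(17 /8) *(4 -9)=-9775 /8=-1221.88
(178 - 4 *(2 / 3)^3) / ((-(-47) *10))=2387 / 6345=0.38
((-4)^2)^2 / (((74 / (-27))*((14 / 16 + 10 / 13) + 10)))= -359424 / 44807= -8.02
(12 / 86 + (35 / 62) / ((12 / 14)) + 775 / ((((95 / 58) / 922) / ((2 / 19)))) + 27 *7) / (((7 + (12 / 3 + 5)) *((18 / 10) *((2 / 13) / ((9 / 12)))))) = 17307592232515 / 2217429504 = 7805.25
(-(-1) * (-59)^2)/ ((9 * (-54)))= -3481/ 486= -7.16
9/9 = 1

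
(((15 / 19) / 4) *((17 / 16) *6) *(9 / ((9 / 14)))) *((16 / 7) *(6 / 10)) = 459 / 19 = 24.16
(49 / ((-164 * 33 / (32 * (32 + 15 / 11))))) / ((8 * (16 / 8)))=-17983 / 29766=-0.60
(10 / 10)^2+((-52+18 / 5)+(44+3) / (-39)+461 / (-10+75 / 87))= -204745 / 2067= -99.05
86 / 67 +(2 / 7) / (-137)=82340 / 64253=1.28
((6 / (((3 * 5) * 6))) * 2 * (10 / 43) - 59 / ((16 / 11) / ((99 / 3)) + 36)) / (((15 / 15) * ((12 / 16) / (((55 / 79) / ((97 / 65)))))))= -9689883775 / 9700415451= -1.00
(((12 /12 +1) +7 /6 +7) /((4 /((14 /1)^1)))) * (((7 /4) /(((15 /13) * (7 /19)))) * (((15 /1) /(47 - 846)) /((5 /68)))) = -105469 /2820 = -37.40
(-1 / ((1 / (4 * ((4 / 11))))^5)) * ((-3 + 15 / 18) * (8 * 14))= 763363328 / 483153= 1579.96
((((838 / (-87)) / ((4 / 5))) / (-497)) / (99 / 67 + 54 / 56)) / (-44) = -140365 / 622530414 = -0.00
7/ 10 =0.70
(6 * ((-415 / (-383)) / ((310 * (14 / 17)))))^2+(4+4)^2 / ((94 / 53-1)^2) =4967196647028193 / 46445615270404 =106.95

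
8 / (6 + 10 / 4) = 16 / 17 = 0.94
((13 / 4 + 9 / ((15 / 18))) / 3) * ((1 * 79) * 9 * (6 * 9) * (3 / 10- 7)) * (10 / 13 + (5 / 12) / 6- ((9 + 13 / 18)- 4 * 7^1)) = -239515644321 / 10400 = -23030350.42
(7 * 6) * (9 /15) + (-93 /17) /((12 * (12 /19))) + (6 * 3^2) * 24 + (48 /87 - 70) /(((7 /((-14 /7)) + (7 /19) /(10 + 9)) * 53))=392740493107 /297338160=1320.85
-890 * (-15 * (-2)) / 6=-4450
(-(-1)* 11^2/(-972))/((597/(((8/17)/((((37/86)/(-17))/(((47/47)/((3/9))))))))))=20812/1789209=0.01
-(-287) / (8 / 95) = 27265 / 8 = 3408.12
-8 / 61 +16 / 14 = 432 / 427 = 1.01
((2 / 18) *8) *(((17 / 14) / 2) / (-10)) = -17 / 315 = -0.05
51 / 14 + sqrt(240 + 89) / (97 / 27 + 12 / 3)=6.03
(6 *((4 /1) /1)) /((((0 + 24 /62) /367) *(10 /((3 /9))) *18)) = 11377 /270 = 42.14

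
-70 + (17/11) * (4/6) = -2276/33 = -68.97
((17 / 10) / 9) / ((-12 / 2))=-0.03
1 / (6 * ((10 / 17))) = 17 / 60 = 0.28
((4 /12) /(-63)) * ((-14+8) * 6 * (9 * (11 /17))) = 132 /119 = 1.11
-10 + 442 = 432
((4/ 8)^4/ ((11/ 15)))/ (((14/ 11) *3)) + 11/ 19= 0.60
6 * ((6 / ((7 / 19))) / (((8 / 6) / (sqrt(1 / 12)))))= 171 * sqrt(3) / 14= 21.16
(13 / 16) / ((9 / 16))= 13 / 9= 1.44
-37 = -37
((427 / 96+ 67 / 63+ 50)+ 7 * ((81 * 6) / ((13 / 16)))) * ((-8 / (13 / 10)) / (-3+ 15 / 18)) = 555948775 / 46137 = 12049.96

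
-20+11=-9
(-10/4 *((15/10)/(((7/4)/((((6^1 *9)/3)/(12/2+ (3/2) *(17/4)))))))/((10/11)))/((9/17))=-136/21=-6.48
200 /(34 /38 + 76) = 3800 /1461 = 2.60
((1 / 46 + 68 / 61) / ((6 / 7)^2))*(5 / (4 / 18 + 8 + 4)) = 156261 / 246928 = 0.63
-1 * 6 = -6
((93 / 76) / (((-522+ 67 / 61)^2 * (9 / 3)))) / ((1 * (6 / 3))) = 3721 / 4950545000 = 0.00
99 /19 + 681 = 13038 /19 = 686.21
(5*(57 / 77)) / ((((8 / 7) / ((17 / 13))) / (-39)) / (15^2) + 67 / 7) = 3270375 / 8456987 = 0.39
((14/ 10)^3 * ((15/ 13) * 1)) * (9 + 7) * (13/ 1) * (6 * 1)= 3951.36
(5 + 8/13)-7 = -18/13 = -1.38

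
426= 426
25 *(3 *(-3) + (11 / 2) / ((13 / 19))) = -625 / 26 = -24.04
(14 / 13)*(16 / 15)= 224 / 195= 1.15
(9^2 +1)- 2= 80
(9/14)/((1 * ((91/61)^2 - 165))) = -33489/8479576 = -0.00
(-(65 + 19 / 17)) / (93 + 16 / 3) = -3372 / 5015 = -0.67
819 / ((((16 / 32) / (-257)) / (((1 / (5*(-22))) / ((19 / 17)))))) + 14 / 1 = 3438.13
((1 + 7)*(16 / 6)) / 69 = 64 / 207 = 0.31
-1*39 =-39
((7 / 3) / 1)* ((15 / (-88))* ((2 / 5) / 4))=-7 / 176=-0.04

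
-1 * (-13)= 13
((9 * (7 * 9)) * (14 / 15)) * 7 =3704.40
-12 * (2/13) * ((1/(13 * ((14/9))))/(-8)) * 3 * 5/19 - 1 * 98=-4405087/44954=-97.99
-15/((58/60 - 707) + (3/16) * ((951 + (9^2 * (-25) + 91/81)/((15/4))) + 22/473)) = 4179600/175238351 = 0.02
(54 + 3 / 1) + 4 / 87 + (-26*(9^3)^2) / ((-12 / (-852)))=-85350482519 / 87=-981040028.95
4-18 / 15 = 14 / 5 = 2.80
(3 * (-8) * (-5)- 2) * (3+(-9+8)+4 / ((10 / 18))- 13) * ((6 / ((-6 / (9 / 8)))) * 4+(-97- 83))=413649 / 5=82729.80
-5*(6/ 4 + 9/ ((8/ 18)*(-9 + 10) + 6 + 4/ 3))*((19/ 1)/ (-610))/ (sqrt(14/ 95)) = 1767*sqrt(1330)/ 59780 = 1.08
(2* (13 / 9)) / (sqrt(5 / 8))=52* sqrt(10) / 45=3.65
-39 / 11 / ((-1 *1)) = 39 / 11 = 3.55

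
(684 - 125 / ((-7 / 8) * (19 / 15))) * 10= 1059720 / 133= 7967.82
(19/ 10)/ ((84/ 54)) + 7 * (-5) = -4729/ 140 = -33.78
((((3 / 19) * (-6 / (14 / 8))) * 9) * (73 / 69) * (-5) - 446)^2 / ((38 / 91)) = 10740882130394 / 25398877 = 422888.07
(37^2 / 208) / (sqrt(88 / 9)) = 4107*sqrt(22) / 9152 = 2.10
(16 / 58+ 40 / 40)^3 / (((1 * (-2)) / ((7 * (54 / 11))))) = -9573417 / 268279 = -35.68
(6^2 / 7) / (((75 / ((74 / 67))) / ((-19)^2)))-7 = 238493 / 11725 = 20.34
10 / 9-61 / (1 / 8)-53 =-4859 / 9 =-539.89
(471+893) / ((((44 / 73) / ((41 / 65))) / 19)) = 1762877 / 65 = 27121.18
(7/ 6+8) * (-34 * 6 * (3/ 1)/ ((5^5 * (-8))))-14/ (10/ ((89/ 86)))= -131627/ 107500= -1.22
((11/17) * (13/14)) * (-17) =-143/14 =-10.21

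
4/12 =1/3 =0.33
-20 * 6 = -120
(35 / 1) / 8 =4.38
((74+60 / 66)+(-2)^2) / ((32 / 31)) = 6727 / 88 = 76.44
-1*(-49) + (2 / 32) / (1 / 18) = 401 / 8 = 50.12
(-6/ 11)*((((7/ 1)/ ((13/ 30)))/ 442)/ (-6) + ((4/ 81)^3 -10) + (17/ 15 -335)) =5250350566051/ 27991883205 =187.57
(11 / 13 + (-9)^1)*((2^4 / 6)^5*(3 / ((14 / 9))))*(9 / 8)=-217088 / 91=-2385.58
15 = 15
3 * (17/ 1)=51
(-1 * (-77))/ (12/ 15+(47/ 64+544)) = 24640/ 174571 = 0.14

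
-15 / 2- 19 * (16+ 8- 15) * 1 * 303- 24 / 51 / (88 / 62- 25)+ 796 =-1268162427 / 24854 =-51024.48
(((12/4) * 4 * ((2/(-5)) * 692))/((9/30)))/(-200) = 1384/25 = 55.36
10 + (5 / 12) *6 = 25 / 2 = 12.50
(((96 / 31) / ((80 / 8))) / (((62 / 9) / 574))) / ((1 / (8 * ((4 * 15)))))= 11902464 / 961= 12385.50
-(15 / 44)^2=-225 / 1936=-0.12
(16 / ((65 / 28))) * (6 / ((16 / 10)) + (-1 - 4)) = -112 / 13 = -8.62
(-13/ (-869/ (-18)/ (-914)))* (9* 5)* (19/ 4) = 45715995/ 869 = 52607.59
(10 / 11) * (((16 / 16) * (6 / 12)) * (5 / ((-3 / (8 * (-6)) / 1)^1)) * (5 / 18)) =1000 / 99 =10.10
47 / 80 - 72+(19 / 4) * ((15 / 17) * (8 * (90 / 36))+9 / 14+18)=961183 / 9520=100.96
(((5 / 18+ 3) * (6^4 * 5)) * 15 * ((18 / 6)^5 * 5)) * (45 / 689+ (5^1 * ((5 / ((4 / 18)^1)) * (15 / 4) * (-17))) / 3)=-637589069341875 / 689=-925383264647.13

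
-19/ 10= -1.90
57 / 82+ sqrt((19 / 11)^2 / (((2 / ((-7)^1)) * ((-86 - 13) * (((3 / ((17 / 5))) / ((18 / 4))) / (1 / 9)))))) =19 * sqrt(19635) / 10890+ 57 / 82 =0.94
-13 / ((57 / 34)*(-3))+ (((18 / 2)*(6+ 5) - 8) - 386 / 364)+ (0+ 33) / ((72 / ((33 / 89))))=1027000189 / 11079432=92.69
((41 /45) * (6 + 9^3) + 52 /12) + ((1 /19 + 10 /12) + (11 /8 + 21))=317951 /456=697.26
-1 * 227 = -227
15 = 15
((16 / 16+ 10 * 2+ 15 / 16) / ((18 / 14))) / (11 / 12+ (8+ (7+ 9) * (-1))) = -819 / 340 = -2.41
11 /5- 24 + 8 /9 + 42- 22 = -41 /45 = -0.91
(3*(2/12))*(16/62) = 4/31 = 0.13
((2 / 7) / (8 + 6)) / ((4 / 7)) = 1 / 28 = 0.04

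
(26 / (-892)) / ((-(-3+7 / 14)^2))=26 / 5575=0.00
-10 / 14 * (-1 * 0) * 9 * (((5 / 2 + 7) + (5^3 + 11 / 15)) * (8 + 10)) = 0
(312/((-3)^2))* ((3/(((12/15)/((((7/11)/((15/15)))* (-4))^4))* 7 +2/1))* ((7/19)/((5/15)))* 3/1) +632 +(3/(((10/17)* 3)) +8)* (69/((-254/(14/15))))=22352069376397/28251524650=791.18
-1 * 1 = -1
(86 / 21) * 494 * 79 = 3356236 / 21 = 159820.76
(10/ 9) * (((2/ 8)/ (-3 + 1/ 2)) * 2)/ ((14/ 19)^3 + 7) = -13718/ 456813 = -0.03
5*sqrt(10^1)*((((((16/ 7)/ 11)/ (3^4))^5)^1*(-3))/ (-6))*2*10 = 52428800*sqrt(10)/ 9437972775501534957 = 0.00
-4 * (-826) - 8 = 3296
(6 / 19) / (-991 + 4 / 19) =-2 / 6275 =-0.00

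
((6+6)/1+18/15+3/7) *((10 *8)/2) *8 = 30528/7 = 4361.14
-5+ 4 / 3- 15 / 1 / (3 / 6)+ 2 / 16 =-805 / 24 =-33.54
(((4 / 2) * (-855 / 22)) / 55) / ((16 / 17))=-2907 / 1936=-1.50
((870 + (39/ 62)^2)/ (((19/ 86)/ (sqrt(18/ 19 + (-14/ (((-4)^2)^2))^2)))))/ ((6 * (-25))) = -47956481 * sqrt(5621017)/ 4440588800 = -25.60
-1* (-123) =123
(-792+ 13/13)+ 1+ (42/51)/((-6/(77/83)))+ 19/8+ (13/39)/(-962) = -12831375689/16288584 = -787.75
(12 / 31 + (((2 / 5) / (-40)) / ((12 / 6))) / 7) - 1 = -0.61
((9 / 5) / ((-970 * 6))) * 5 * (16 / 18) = -2 / 1455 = -0.00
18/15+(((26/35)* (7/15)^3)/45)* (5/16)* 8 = 182887/151875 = 1.20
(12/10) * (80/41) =96/41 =2.34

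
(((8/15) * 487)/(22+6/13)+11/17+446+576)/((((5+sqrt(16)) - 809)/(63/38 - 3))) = 19251829/11096000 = 1.74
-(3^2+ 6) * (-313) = 4695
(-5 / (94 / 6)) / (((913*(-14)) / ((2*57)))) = 855 / 300377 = 0.00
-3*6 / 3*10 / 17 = -60 / 17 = -3.53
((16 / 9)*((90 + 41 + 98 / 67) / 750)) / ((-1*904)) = -71 / 204417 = -0.00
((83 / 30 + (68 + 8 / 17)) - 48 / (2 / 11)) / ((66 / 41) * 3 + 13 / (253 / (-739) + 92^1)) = -38.78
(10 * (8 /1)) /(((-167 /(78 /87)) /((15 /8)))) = -3900 /4843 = -0.81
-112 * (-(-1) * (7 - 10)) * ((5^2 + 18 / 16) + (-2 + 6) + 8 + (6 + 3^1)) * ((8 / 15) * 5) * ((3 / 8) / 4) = 7917 / 2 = 3958.50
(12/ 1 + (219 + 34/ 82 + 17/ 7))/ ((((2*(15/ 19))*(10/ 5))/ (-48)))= -5100588/ 1435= -3554.42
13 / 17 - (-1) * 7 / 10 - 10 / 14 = 893 / 1190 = 0.75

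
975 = 975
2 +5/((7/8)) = 54/7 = 7.71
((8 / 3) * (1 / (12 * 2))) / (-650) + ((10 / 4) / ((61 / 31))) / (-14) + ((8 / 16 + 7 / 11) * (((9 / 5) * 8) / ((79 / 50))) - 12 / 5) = 34148925959 / 4341437100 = 7.87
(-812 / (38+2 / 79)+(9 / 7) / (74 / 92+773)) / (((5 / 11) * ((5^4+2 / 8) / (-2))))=39067582312 / 259996894675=0.15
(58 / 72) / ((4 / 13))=377 / 144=2.62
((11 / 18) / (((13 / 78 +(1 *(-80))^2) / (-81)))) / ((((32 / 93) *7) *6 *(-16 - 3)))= 837 / 29715392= 0.00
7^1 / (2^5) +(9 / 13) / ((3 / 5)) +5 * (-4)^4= 533051 / 416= 1281.37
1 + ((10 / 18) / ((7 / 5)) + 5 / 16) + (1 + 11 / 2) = 8275 / 1008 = 8.21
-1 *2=-2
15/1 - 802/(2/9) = -3594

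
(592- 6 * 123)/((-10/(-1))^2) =-1.46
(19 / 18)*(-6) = -19 / 3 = -6.33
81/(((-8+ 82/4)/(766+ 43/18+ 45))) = 131769/25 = 5270.76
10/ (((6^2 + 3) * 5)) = 2/ 39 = 0.05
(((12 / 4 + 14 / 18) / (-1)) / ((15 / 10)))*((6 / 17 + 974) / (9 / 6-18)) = 132512 / 891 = 148.72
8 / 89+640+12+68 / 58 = 1686070 / 2581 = 653.26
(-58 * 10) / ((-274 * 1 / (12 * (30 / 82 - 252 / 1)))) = -35903160 / 5617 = -6391.87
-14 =-14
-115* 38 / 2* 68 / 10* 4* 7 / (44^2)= -52003 / 242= -214.89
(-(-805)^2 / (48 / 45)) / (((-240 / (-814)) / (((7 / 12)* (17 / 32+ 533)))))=-10506856373475 / 16384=-641287620.45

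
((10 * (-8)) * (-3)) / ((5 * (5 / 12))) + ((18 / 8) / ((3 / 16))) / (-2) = 546 / 5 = 109.20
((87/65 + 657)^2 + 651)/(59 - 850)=-1833905739/3341975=-548.75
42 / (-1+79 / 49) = 343 / 5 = 68.60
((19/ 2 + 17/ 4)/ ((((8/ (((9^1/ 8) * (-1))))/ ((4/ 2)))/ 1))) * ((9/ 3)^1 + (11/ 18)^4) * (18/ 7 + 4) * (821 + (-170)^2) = -4130275704995/ 1741824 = -2371235.96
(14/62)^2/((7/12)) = 84/961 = 0.09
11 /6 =1.83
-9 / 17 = -0.53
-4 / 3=-1.33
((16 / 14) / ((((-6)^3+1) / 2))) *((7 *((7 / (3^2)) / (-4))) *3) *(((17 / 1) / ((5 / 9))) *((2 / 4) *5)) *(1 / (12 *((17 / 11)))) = 77 / 430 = 0.18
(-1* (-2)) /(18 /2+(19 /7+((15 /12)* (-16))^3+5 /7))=-14 /55913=-0.00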